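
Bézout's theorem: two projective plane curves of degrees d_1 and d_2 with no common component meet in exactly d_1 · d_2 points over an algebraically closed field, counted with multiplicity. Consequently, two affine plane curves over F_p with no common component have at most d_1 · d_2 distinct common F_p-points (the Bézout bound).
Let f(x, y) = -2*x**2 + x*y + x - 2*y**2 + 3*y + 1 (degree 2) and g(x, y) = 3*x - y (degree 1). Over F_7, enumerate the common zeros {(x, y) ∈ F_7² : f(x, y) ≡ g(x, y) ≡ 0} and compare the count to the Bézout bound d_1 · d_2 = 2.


Common zeros: {(4, 5)}; count = 1; Bézout bound = 2.

deg(f) = 2, deg(g) = 1, so Bézout bound = 2.
Scan x ∈ F_7. For each x, list the y ∈ F_7 with f(x, y) ≡ 0 and those with g(x, y) ≡ 0 (mod 7); the common zeros in that column are the intersection.
  x = 0: f ≡ 0 at y ∈ ∅; g ≡ 0 at y ∈ {0}; common: ∅.
  x = 1: f ≡ 0 at y ∈ {0, 2}; g ≡ 0 at y ∈ {3}; common: ∅.
  x = 2: f ≡ 0 at y ∈ ∅; g ≡ 0 at y ∈ {6}; common: ∅.
  x = 3: f ≡ 0 at y ∈ {0, 3}; g ≡ 0 at y ∈ {2}; common: ∅.
  x = 4: f ≡ 0 at y ∈ {2, 5}; g ≡ 0 at y ∈ {5}; common: {5}.
  x = 5: f ≡ 0 at y ∈ ∅; g ≡ 0 at y ∈ {1}; common: ∅.
  x = 6: f ≡ 0 at y ∈ {3, 5}; g ≡ 0 at y ∈ {4}; common: ∅.
Collecting: common zeros = {(4, 5)}, so the count is 1.
Comparison with the Bézout bound: 1 ≤ 2 = deg(f)·deg(g), as expected for curves with no common component (the affine F_7-count falls short of the bound because intersections may lie at infinity, over extension fields, or carry multiplicity).


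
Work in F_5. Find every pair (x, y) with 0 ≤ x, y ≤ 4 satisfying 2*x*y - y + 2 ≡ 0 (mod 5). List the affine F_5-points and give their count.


Affine F_5-points: {(0, 2), (1, 3), (2, 1), (4, 4)}; count = 4.

For each of the 25 pairs (x, y) ∈ F_5², evaluate f(x, y) mod 5. Record the zeros.
  x = 0: [0↦2, 1↦1, 2↦0, 3↦4, 4↦3]  zeros at y ∈ {2}
  x = 1: [0↦2, 1↦3, 2↦4, 3↦0, 4↦1]  zeros at y ∈ {3}
  x = 2: [0↦2, 1↦0, 2↦3, 3↦1, 4↦4]  zeros at y ∈ {1}
  x = 3: [0↦2, 1↦2, 2↦2, 3↦2, 4↦2]  zeros at y ∈ ∅
  x = 4: [0↦2, 1↦4, 2↦1, 3↦3, 4↦0]  zeros at y ∈ {4}
Collecting zeros: affine points = {(0, 2), (1, 3), (2, 1), (4, 4)}.
Total count |C(F_5)_aff| = 4.


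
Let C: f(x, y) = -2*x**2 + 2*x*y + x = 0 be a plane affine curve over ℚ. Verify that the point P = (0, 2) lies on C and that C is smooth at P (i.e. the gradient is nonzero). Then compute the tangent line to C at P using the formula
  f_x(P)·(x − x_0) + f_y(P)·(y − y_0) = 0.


Tangent line at P: 5*x = 0.

Step 1: f(0, 2) = 0, so P lies on C.
Step 2: partial derivatives
  f_x(x, y) = -4*x + 2*y + 1, f_y(x, y) = 2*x.
  f_x(P) = 5, f_y(P) = 0 (gradient nonzero, so P is smooth).
Step 3: tangent line at P: 5·(x − 0) + 0·(y − 2) = 0.
Expanding: 5*x = 0.


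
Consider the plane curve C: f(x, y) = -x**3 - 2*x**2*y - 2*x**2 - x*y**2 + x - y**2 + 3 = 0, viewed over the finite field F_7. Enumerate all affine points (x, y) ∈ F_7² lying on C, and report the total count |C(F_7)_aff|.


Affine F_7-points: {(2, 4), (2, 5), (3, 2), (3, 4), (4, 1), (5, 3), (5, 5), (6, 4)}; count = 8.

For each of the 49 pairs (x, y) ∈ F_7², evaluate f(x, y) mod 7. Record the zeros.
  x = 0: [0↦3, 1↦2, 2↦6, 3↦1, 4↦1, 5↦6, 6↦2]  zeros at y ∈ ∅
  x = 1: [0↦1, 1↦4, 2↦3, 3↦5, 4↦3, 5↦4, 6↦1]  zeros at y ∈ ∅
  x = 2: [0↦3, 1↦6, 2↦3, 3↦1, 4↦0, 5↦0, 6↦1]  zeros at y ∈ {4, 5}
  x = 3: [0↦3, 1↦2, 2↦0, 3↦4, 4↦0, 5↦2, 6↦3]  zeros at y ∈ {2, 4}
  x = 4: [0↦2, 1↦0, 2↦2, 3↦1, 4↦4, 5↦4, 6↦1]  zeros at y ∈ {1}
  x = 5: [0↦1, 1↦1, 2↦3, 3↦0, 4↦6, 5↦0, 6↦3]  zeros at y ∈ {3, 5}
  x = 6: [0↦1, 1↦6, 2↦4, 3↦2, 4↦0, 5↦5, 6↦3]  zeros at y ∈ {4}
Collecting zeros: affine points = {(2, 4), (2, 5), (3, 2), (3, 4), (4, 1), (5, 3), (5, 5), (6, 4)}.
Total count |C(F_7)_aff| = 8.


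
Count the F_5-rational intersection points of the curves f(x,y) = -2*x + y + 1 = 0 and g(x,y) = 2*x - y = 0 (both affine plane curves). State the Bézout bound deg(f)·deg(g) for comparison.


Common zeros: ∅; count = 0; Bézout bound = 1.

deg(f) = 1, deg(g) = 1, so Bézout bound = 1.
Scan x ∈ F_5. For each x, list the y ∈ F_5 with f(x, y) ≡ 0 and those with g(x, y) ≡ 0 (mod 5); the common zeros in that column are the intersection.
  x = 0: f ≡ 0 at y ∈ {4}; g ≡ 0 at y ∈ {0}; common: ∅.
  x = 1: f ≡ 0 at y ∈ {1}; g ≡ 0 at y ∈ {2}; common: ∅.
  x = 2: f ≡ 0 at y ∈ {3}; g ≡ 0 at y ∈ {4}; common: ∅.
  x = 3: f ≡ 0 at y ∈ {0}; g ≡ 0 at y ∈ {1}; common: ∅.
  x = 4: f ≡ 0 at y ∈ {2}; g ≡ 0 at y ∈ {3}; common: ∅.
Collecting: common zeros = ∅, so the count is 0.
Comparison with the Bézout bound: 0 ≤ 1 = deg(f)·deg(g), as expected for curves with no common component (the affine F_5-count falls short of the bound because intersections may lie at infinity, over extension fields, or carry multiplicity).


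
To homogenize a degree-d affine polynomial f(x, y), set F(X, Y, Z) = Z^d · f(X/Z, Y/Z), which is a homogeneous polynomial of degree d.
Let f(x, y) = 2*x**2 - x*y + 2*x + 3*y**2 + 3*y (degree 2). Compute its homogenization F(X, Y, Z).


F(X, Y, Z) = 2*X**2 - X*Y + 2*X*Z + 3*Y**2 + 3*Y*Z

deg(f) = 2.
Substitute x = X/Z, y = Y/Z into f, then multiply by Z^2.
  monomial 2·x^2·y^0 ↦ 2·X^2·Y^0·Z^0.
  monomial -1·x^1·y^1 ↦ -1·X^1·Y^1·Z^0.
  monomial 2·x^1·y^0 ↦ 2·X^1·Y^0·Z^1.
  monomial 3·x^0·y^2 ↦ 3·X^0·Y^2·Z^0.
  monomial 3·x^0·y^1 ↦ 3·X^0·Y^1·Z^1.
Collecting: F(X, Y, Z) = 2*X**2 - X*Y + 2*X*Z + 3*Y**2 + 3*Y*Z.


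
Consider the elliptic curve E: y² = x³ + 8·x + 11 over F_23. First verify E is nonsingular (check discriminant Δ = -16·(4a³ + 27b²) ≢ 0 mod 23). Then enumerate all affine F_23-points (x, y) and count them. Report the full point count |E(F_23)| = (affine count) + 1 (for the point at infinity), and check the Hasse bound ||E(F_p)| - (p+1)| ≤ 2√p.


Affine points = {(2, 9), (2, 14), (3, 4), (3, 19), (8, 9), (8, 14), (11, 2), (11, 21), (12, 8), (12, 15), (13, 9), (13, 14), (16, 7), (16, 16), (17, 0), (20, 11), (20, 12), (22, 5), (22, 18)}; affine count = 19; |E(F_23)| = 20.

Discriminant check: Δ ∝ 4a³ + 27b² = 4·8³ + 27·11² = 4·512 + 27·121 ≡ 2 (mod 23). Nonzero ⇒ E is nonsingular.
For each x ∈ F_23, compute rhs = x³ + 8·x + 11 mod 23, then count y ∈ F_23 with y² ≡ rhs.
  x = 0: rhs = 11, matching y values: none (0 points).
  x = 1: rhs = 20, matching y values: none (0 points).
  x = 2: rhs = 12, matching y values: 9, 14 (2 points).
  x = 3: rhs = 16, matching y values: 4, 19 (2 points).
  x = 4: rhs = 15, matching y values: none (0 points).
  x = 5: rhs = 15, matching y values: none (0 points).
  x = 6: rhs = 22, matching y values: none (0 points).
  x = 7: rhs = 19, matching y values: none (0 points).
  x = 8: rhs = 12, matching y values: 9, 14 (2 points).
  x = 9: rhs = 7, matching y values: none (0 points).
  x = 10: rhs = 10, matching y values: none (0 points).
  x = 11: rhs = 4, matching y values: 2, 21 (2 points).
  x = 12: rhs = 18, matching y values: 8, 15 (2 points).
  x = 13: rhs = 12, matching y values: 9, 14 (2 points).
  x = 14: rhs = 15, matching y values: none (0 points).
  x = 15: rhs = 10, matching y values: none (0 points).
  x = 16: rhs = 3, matching y values: 7, 16 (2 points).
  x = 17: rhs = 0, matching y values: 0 (1 points).
  x = 18: rhs = 7, matching y values: none (0 points).
  x = 19: rhs = 7, matching y values: none (0 points).
  x = 20: rhs = 6, matching y values: 11, 12 (2 points).
  x = 21: rhs = 10, matching y values: none (0 points).
  x = 22: rhs = 2, matching y values: 5, 18 (2 points).
Total affine count: 19.
Full point count |E(F_23)| = 19 + 1 = 20.
Hasse bound: |20 − (23+1)| = |-4| = 4 ≤ 2√23 ≈ 9.5917 ✓.


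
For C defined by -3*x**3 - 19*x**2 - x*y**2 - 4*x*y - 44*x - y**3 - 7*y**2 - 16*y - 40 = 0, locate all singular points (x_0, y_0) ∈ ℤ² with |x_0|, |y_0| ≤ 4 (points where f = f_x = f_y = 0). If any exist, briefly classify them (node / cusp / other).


Singular points: {(-2, -2)}; classification: node.

Compute partial derivatives:
  f_x = -9*x**2 - 38*x - y**2 - 4*y - 44.
  f_y = -2*x*y - 4*x - 3*y**2 - 14*y - 16.
Scan x_0 ∈ {−4, ..., 4}. For each x_0, f_y(x_0, y) is a polynomial in y; find its integer roots y ∈ {−4, ..., 4}, then test f_x and f at those candidates.
  x = -4: f_y(-4, y) = -3*y**2 - 6*y; vanishes at y ∈ {-2, 0}. (-4, -2): f_x = -32 ≠ 0; (-4, 0): f_x = -36 ≠ 0.
  x = -3: f_y(-3, y) = -3*y**2 - 8*y - 4; vanishes at y ∈ {-2}. (-3, -2): f_x = -7 ≠ 0.
  x = -2: f_y(-2, y) = -3*y**2 - 10*y - 8; vanishes at y ∈ {-2}. (-2, -2): f_x = 0, f = 0 — SINGULAR.
  x = -1: f_y(-1, y) = -3*y**2 - 12*y - 12; vanishes at y ∈ {-2}. (-1, -2): f_x = -11 ≠ 0.
  x = 0: f_y(0, y) = -3*y**2 - 14*y - 16; vanishes at y ∈ {-2}. (0, -2): f_x = -40 ≠ 0.
  x = 1: f_y(1, y) = -3*y**2 - 16*y - 20; vanishes at y ∈ {-2}. (1, -2): f_x = -87 ≠ 0.
  x = 2: f_y(2, y) = -3*y**2 - 18*y - 24; vanishes at y ∈ {-4, -2}. (2, -4): f_x = -156 ≠ 0; (2, -2): f_x = -152 ≠ 0.
  x = 3: f_y(3, y) = -3*y**2 - 20*y - 28; vanishes at y ∈ {-2}. (3, -2): f_x = -235 ≠ 0.
  x = 4: f_y(4, y) = -3*y**2 - 22*y - 32; vanishes at y ∈ {-2}. (4, -2): f_x = -336 ≠ 0.
Only singular point on the grid: (-2, -2).
Classify: substitute x = -2 + u, y = -2 + v and expand: f = -3*u**3 - u**2 - u*v**2 - v**3 + v**2.
No constant or linear terms (consistent with a singular point). Quadratic part: -u**2 + v**2. Cubic part: -3*u**3 - u*v**2 - v**3.
The quadratic part v**2 - u**2 = (v − u)(v + u) splits into two distinct linear factors, so there are two distinct tangent lines y − -2 = ±(x − -2) — this is a node (ordinary double point).
Classification: node.


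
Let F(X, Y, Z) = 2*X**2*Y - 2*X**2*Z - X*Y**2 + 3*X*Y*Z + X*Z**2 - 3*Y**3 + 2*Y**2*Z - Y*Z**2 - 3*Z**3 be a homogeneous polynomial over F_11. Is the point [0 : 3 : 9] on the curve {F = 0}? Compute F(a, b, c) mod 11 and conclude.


F(0,3,9) ≡ 5 (mod 11); P is NOT on the curve.

Evaluate F(0, 3, 9) term-by-term (mod 11).
  2*X**2*Y ↦ 2·0·3·1 = 0
  -2*X**2*Z ↦ -2·0·1·9 = 0
  -X*Y**2 ↦ -1·0·9·1 = 0
  3*X*Y*Z ↦ 3·0·3·9 = 0
  X*Z**2 ↦ 1·0·1·81 = 0
  -3*Y**3 ↦ -3·1·27·1 = -81
  2*Y**2*Z ↦ 2·1·9·9 = 162
  -Y*Z**2 ↦ -1·1·3·81 = -243
  -3*Z**3 ↦ -3·1·1·729 = -2187
Sum: F(0, 3, 9) = (0) + (0) + (0) + (0) + (0) + (-81) + (162) + (-243) + (-2187) = -2349.
Reducing mod 11: -2349 ≡ 5 (mod 11).
Since F(a, b, c) ≡ 5 ≠ 0 (mod 11), P does NOT lie on the curve.


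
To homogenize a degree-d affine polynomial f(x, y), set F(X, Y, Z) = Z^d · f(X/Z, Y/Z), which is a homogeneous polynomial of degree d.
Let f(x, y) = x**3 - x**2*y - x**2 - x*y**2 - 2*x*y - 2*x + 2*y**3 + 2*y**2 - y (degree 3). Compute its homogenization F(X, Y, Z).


F(X, Y, Z) = X**3 - X**2*Y - X**2*Z - X*Y**2 - 2*X*Y*Z - 2*X*Z**2 + 2*Y**3 + 2*Y**2*Z - Y*Z**2

deg(f) = 3.
Substitute x = X/Z, y = Y/Z into f, then multiply by Z^3.
  monomial 1·x^3·y^0 ↦ 1·X^3·Y^0·Z^0.
  monomial -1·x^2·y^1 ↦ -1·X^2·Y^1·Z^0.
  monomial -1·x^2·y^0 ↦ -1·X^2·Y^0·Z^1.
  monomial -1·x^1·y^2 ↦ -1·X^1·Y^2·Z^0.
  monomial -2·x^1·y^1 ↦ -2·X^1·Y^1·Z^1.
  monomial -2·x^1·y^0 ↦ -2·X^1·Y^0·Z^2.
  monomial 2·x^0·y^3 ↦ 2·X^0·Y^3·Z^0.
  monomial 2·x^0·y^2 ↦ 2·X^0·Y^2·Z^1.
  monomial -1·x^0·y^1 ↦ -1·X^0·Y^1·Z^2.
Collecting: F(X, Y, Z) = X**3 - X**2*Y - X**2*Z - X*Y**2 - 2*X*Y*Z - 2*X*Z**2 + 2*Y**3 + 2*Y**2*Z - Y*Z**2.


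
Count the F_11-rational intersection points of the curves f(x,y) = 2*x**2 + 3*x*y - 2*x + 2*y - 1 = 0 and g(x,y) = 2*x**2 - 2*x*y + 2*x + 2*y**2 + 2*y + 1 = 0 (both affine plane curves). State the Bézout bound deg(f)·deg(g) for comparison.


Common zeros: {(3, 5), (3, 8)}; count = 2; Bézout bound = 4.

deg(f) = 2, deg(g) = 2, so Bézout bound = 4.
Scan x ∈ F_11. For each x, list the y ∈ F_11 with f(x, y) ≡ 0 and those with g(x, y) ≡ 0 (mod 11); the common zeros in that column are the intersection.
  x = 0: f ≡ 0 at y ∈ {6}; g ≡ 0 at y ∈ ∅; common: ∅.
  x = 1: f ≡ 0 at y ∈ {9}; g ≡ 0 at y ∈ {5, 6}; common: ∅.
  x = 2: f ≡ 0 at y ∈ {1}; g ≡ 0 at y ∈ ∅; common: ∅.
  x = 3: f ≡ 0 at y ∈ {0, 1, 2, 3, 4, 5, 6, 7, 8, 9, 10}; g ≡ 0 at y ∈ {5, 8}; common: {5, 8}.
  x = 4: f ≡ 0 at y ∈ {7}; g ≡ 0 at y ∈ {6, 8}; common: ∅.
  x = 5: f ≡ 0 at y ∈ {10}; g ≡ 0 at y ∈ {1, 3}; common: ∅.
  x = 6: f ≡ 0 at y ∈ {2}; g ≡ 0 at y ∈ {1, 4}; common: ∅.
  x = 7: f ≡ 0 at y ∈ {5}; g ≡ 0 at y ∈ ∅; common: ∅.
  x = 8: f ≡ 0 at y ∈ {8}; g ≡ 0 at y ∈ {3, 4}; common: ∅.
  x = 9: f ≡ 0 at y ∈ {0}; g ≡ 0 at y ∈ ∅; common: ∅.
  x = 10: f ≡ 0 at y ∈ {3}; g ≡ 0 at y ∈ ∅; common: ∅.
Collecting: common zeros = {(3, 5), (3, 8)}, so the count is 2.
Comparison with the Bézout bound: 2 ≤ 4 = deg(f)·deg(g), as expected for curves with no common component (the affine F_11-count falls short of the bound because intersections may lie at infinity, over extension fields, or carry multiplicity).


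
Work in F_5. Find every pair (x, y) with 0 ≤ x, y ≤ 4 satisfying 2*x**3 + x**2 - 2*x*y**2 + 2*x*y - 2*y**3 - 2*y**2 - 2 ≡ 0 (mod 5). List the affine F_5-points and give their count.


Affine F_5-points: {(2, 4), (3, 2)}; count = 2.

For each of the 25 pairs (x, y) ∈ F_5², evaluate f(x, y) mod 5. Record the zeros.
  x = 0: [0↦3, 1↦4, 2↦4, 3↦1, 4↦3]  zeros at y ∈ ∅
  x = 1: [0↦1, 1↦2, 2↦3, 3↦2, 4↦2]  zeros at y ∈ ∅
  x = 2: [0↦3, 1↦4, 2↦1, 3↦2, 4↦0]  zeros at y ∈ {4}
  x = 3: [0↦1, 1↦2, 2↦0, 3↦3, 4↦4]  zeros at y ∈ {2}
  x = 4: [0↦2, 1↦3, 2↦2, 3↦2, 4↦1]  zeros at y ∈ ∅
Collecting zeros: affine points = {(2, 4), (3, 2)}.
Total count |C(F_5)_aff| = 2.


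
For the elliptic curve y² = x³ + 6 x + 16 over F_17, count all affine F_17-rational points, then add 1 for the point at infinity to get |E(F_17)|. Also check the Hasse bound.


Affine points = {(0, 4), (0, 13), (2, 6), (2, 11), (4, 6), (4, 11), (5, 1), (5, 16), (6, 8), (6, 9), (8, 7), (8, 10), (9, 0), (11, 6), (11, 11), (13, 8), (13, 9), (15, 8), (15, 9), (16, 3), (16, 14)}; affine count = 21; |E(F_17)| = 22.

Discriminant check: Δ ∝ 4a³ + 27b² = 4·6³ + 27·16² = 4·216 + 27·256 ≡ 7 (mod 17). Nonzero ⇒ E is nonsingular.
For each x ∈ F_17, compute rhs = x³ + 6·x + 16 mod 17, then count y ∈ F_17 with y² ≡ rhs.
  x = 0: rhs = 16, matching y values: 4, 13 (2 points).
  x = 1: rhs = 6, matching y values: none (0 points).
  x = 2: rhs = 2, matching y values: 6, 11 (2 points).
  x = 3: rhs = 10, matching y values: none (0 points).
  x = 4: rhs = 2, matching y values: 6, 11 (2 points).
  x = 5: rhs = 1, matching y values: 1, 16 (2 points).
  x = 6: rhs = 13, matching y values: 8, 9 (2 points).
  x = 7: rhs = 10, matching y values: none (0 points).
  x = 8: rhs = 15, matching y values: 7, 10 (2 points).
  x = 9: rhs = 0, matching y values: 0 (1 points).
  x = 10: rhs = 5, matching y values: none (0 points).
  x = 11: rhs = 2, matching y values: 6, 11 (2 points).
  x = 12: rhs = 14, matching y values: none (0 points).
  x = 13: rhs = 13, matching y values: 8, 9 (2 points).
  x = 14: rhs = 5, matching y values: none (0 points).
  x = 15: rhs = 13, matching y values: 8, 9 (2 points).
  x = 16: rhs = 9, matching y values: 3, 14 (2 points).
Total affine count: 21.
Full point count |E(F_17)| = 21 + 1 = 22.
Hasse bound: |22 − (17+1)| = |4| = 4 ≤ 2√17 ≈ 8.2462 ✓.


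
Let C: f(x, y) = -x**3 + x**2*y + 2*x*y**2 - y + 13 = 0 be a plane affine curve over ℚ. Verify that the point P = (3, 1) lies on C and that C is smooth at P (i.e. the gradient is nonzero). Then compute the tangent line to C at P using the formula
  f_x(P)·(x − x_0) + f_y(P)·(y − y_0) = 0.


Tangent line at P: -19*x + 20*y + 37 = 0.

Step 1: f(3, 1) = 0, so P lies on C.
Step 2: partial derivatives
  f_x(x, y) = -3*x**2 + 2*x*y + 2*y**2, f_y(x, y) = x**2 + 4*x*y - 1.
  f_x(P) = -19, f_y(P) = 20 (gradient nonzero, so P is smooth).
Step 3: tangent line at P: -19·(x − 3) + 20·(y − 1) = 0.
Expanding: -19*x + 20*y + 37 = 0.


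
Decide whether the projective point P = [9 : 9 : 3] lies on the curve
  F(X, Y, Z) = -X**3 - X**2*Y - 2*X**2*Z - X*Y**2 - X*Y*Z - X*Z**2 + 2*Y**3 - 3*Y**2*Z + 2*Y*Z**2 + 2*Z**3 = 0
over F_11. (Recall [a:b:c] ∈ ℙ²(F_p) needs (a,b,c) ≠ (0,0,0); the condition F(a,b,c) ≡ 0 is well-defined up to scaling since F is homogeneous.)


F(9,9,3) ≡ 5 (mod 11); P is NOT on the curve.

Evaluate F(9, 9, 3) term-by-term (mod 11).
  -X**3 ↦ -1·729·1·1 = -729
  -X**2*Y ↦ -1·81·9·1 = -729
  -2*X**2*Z ↦ -2·81·1·3 = -486
  -X*Y**2 ↦ -1·9·81·1 = -729
  -X*Y*Z ↦ -1·9·9·3 = -243
  -X*Z**2 ↦ -1·9·1·9 = -81
  2*Y**3 ↦ 2·1·729·1 = 1458
  -3*Y**2*Z ↦ -3·1·81·3 = -729
  2*Y*Z**2 ↦ 2·1·9·9 = 162
  2*Z**3 ↦ 2·1·1·27 = 54
Sum: F(9, 9, 3) = (-729) + (-729) + (-486) + (-729) + (-243) + (-81) + (1458) + (-729) + (162) + (54) = -2052.
Reducing mod 11: -2052 ≡ 5 (mod 11).
Since F(a, b, c) ≡ 5 ≠ 0 (mod 11), P does NOT lie on the curve.


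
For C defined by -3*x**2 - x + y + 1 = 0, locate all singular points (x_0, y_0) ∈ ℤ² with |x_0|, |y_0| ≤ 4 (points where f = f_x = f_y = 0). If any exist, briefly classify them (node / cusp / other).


No singular points in the scanned grid; C is smooth there.

Compute partial derivatives:
  f_x = -6*x - 1.
  f_y = 1.
f_y = 1 is a nonzero constant, so f_y never vanishes: no point (x, y) can satisfy f = f_x = f_y = 0. In particular no (x, y) ∈ {−4, ..., 4}² is singular; the curve is smooth.


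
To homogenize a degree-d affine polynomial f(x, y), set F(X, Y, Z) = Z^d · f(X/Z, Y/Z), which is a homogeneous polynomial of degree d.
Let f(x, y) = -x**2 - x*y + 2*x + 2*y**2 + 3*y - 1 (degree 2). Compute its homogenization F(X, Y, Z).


F(X, Y, Z) = -X**2 - X*Y + 2*X*Z + 2*Y**2 + 3*Y*Z - Z**2

deg(f) = 2.
Substitute x = X/Z, y = Y/Z into f, then multiply by Z^2.
  monomial -1·x^2·y^0 ↦ -1·X^2·Y^0·Z^0.
  monomial -1·x^1·y^1 ↦ -1·X^1·Y^1·Z^0.
  monomial 2·x^1·y^0 ↦ 2·X^1·Y^0·Z^1.
  monomial 2·x^0·y^2 ↦ 2·X^0·Y^2·Z^0.
  monomial 3·x^0·y^1 ↦ 3·X^0·Y^1·Z^1.
  monomial -1·x^0·y^0 ↦ -1·X^0·Y^0·Z^2.
Collecting: F(X, Y, Z) = -X**2 - X*Y + 2*X*Z + 2*Y**2 + 3*Y*Z - Z**2.


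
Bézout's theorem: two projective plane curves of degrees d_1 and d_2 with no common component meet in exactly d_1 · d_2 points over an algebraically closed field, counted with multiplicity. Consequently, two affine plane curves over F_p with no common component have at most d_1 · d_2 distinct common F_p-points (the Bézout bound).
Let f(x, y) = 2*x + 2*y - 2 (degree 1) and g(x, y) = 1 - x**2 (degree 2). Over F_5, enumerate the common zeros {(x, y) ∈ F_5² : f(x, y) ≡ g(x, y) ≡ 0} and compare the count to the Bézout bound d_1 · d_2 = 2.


Common zeros: {(1, 0), (4, 2)}; count = 2; Bézout bound = 2.

deg(f) = 1, deg(g) = 2, so Bézout bound = 2.
Scan x ∈ F_5. For each x, list the y ∈ F_5 with f(x, y) ≡ 0 and those with g(x, y) ≡ 0 (mod 5); the common zeros in that column are the intersection.
  x = 0: f ≡ 0 at y ∈ {1}; g ≡ 0 at y ∈ ∅; common: ∅.
  x = 1: f ≡ 0 at y ∈ {0}; g ≡ 0 at y ∈ {0, 1, 2, 3, 4}; common: {0}.
  x = 2: f ≡ 0 at y ∈ {4}; g ≡ 0 at y ∈ ∅; common: ∅.
  x = 3: f ≡ 0 at y ∈ {3}; g ≡ 0 at y ∈ ∅; common: ∅.
  x = 4: f ≡ 0 at y ∈ {2}; g ≡ 0 at y ∈ {0, 1, 2, 3, 4}; common: {2}.
Collecting: common zeros = {(1, 0), (4, 2)}, so the count is 2.
Comparison with the Bézout bound: 2 ≤ 2 = deg(f)·deg(g), as expected for curves with no common component (the bound is attained).


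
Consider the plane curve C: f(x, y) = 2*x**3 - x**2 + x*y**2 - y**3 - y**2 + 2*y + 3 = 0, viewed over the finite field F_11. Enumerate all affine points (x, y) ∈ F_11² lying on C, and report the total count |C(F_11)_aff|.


Affine F_11-points: {(1, 2), (4, 3), (5, 10), (7, 2), (7, 7), (7, 8), (8, 5), (9, 2), (9, 4), (10, 0), (10, 4), (10, 5)}; count = 12.

For each of the 121 pairs (x, y) ∈ F_11², evaluate f(x, y) mod 11. Record the zeros.
  x = 0: [0↦3, 1↦3, 2↦6, 3↦6, 4↦8, 5↦6, 6↦5, 7↦10, 8↦4, 9↦3, 10↦1]  zeros at y ∈ ∅
  x = 1: [0↦4, 1↦5, 2↦0, 3↦5, 4↦3, 5↦10, 6↦9, 7↦5, 8↦3, 9↦8, 10↦3]  zeros at y ∈ {2}
  x = 2: [0↦4, 1↦6, 2↦4, 3↦3, 4↦8, 5↦2, 6↦1, 7↦10, 8↦1, 9↦1, 10↦4]  zeros at y ∈ ∅
  x = 3: [0↦4, 1↦7, 2↦8, 3↦1, 4↦2, 5↦5, 6↦4, 7↦4, 8↦10, 9↦5, 10↦5]  zeros at y ∈ ∅
  x = 4: [0↦5, 1↦9, 2↦2, 3↦0, 4↦8, 5↦9, 6↦8, 7↦10, 8↦9, 9↦10, 10↦7]  zeros at y ∈ {3}
  x = 5: [0↦8, 1↦2, 2↦9, 3↦1, 4↦5, 5↦4, 6↦3, 7↦7, 8↦10, 9↦6, 10↦0]  zeros at y ∈ {10}
  x = 6: [0↦3, 1↦9, 2↦8, 3↦5, 4↦5, 5↦2, 6↦1, 7↦7, 8↦3, 9↦5, 10↦7]  zeros at y ∈ ∅
  x = 7: [0↦2, 1↦9, 2↦0, 3↦2, 4↦9, 5↦4, 6↦3, 7↦0, 8↦0, 9↦8, 10↦7]  zeros at y ∈ {2, 7, 8}
  x = 8: [0↦6, 1↦3, 2↦8, 3↦4, 4↦7, 5↦0, 6↦10, 7↦9, 8↦2, 9↦5, 10↦1]  zeros at y ∈ {5}
  x = 9: [0↦5, 1↦3, 2↦0, 3↦1, 4↦0, 5↦2, 6↦1, 7↦2, 8↦10, 9↦8, 10↦1]  zeros at y ∈ {2, 4}
  x = 10: [0↦0, 1↦10, 2↦10, 3↦5, 4↦0, 5↦0, 6↦10, 7↦2, 8↦3, 9↦7, 10↦8]  zeros at y ∈ {0, 4, 5}
Collecting zeros: affine points = {(1, 2), (4, 3), (5, 10), (7, 2), (7, 7), (7, 8), (8, 5), (9, 2), (9, 4), (10, 0), (10, 4), (10, 5)}.
Total count |C(F_11)_aff| = 12.


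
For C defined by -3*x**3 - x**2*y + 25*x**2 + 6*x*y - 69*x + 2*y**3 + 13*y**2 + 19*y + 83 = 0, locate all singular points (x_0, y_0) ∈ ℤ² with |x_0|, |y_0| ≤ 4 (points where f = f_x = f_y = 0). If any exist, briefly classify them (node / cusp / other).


Singular points: {(3, -2)}; classification: cusp.

Compute partial derivatives:
  f_x = -9*x**2 - 2*x*y + 50*x + 6*y - 69.
  f_y = -x**2 + 6*x + 6*y**2 + 26*y + 19.
Scan x_0 ∈ {−4, ..., 4}. For each x_0, f_y(x_0, y) is a polynomial in y; find its integer roots y ∈ {−4, ..., 4}, then test f_x and f at those candidates.
  x = -4: f_y(-4, y) = 6*y**2 + 26*y - 21; no integer root y with |y| ≤ 4.
  x = -3: f_y(-3, y) = 6*y**2 + 26*y - 8; no integer root y with |y| ≤ 4.
  x = -2: f_y(-2, y) = 6*y**2 + 26*y + 3; no integer root y with |y| ≤ 4.
  x = -1: f_y(-1, y) = 6*y**2 + 26*y + 12; no integer root y with |y| ≤ 4.
  x = 0: f_y(0, y) = 6*y**2 + 26*y + 19; no integer root y with |y| ≤ 4.
  x = 1: f_y(1, y) = 6*y**2 + 26*y + 24; vanishes at y ∈ {-3}. (1, -3): f_x = -40 ≠ 0.
  x = 2: f_y(2, y) = 6*y**2 + 26*y + 27; no integer root y with |y| ≤ 4.
  x = 3: f_y(3, y) = 6*y**2 + 26*y + 28; vanishes at y ∈ {-2}. (3, -2): f_x = 0, f = 0 — SINGULAR.
  x = 4: f_y(4, y) = 6*y**2 + 26*y + 27; no integer root y with |y| ≤ 4.
Only singular point on the grid: (3, -2).
Classify: substitute x = 3 + u, y = -2 + v and expand: f = -3*u**3 - u**2*v + 2*v**3 + v**2.
No constant or linear terms (consistent with a singular point). Quadratic part: v**2. Cubic part: -3*u**3 - u**2*v + 2*v**3.
The quadratic part v**2 is a perfect square, so there is a single (double) tangent line v = 0, i.e. y = -2. Restricting the cubic part to that line (v = 0) leaves -3*u**3 ≠ 0, so f is not divisible by v and the branch is v² ≈ 3*u**3 to lowest order — this is a cusp.
Classification: cusp.


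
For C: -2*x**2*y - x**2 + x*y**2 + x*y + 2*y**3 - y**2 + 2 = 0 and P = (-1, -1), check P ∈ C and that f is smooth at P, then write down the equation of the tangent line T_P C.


Tangent line at P: -2*x + 7*y + 5 = 0.

Step 1: f(-1, -1) = 0, so P lies on C.
Step 2: partial derivatives
  f_x(x, y) = -4*x*y - 2*x + y**2 + y, f_y(x, y) = -2*x**2 + 2*x*y + x + 6*y**2 - 2*y.
  f_x(P) = -2, f_y(P) = 7 (gradient nonzero, so P is smooth).
Step 3: tangent line at P: -2·(x − -1) + 7·(y − -1) = 0.
Expanding: -2*x + 7*y + 5 = 0.


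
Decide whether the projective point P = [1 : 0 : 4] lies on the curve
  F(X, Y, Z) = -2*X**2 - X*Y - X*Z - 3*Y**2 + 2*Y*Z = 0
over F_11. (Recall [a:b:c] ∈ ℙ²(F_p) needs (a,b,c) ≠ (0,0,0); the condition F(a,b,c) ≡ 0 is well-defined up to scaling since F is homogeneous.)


F(1,0,4) ≡ 5 (mod 11); P is NOT on the curve.

Evaluate F(1, 0, 4) term-by-term (mod 11).
  -2*X**2 ↦ -2·1·1·1 = -2
  -X*Y ↦ -1·1·0·1 = 0
  -X*Z ↦ -1·1·1·4 = -4
  -3*Y**2 ↦ -3·1·0·1 = 0
  2*Y*Z ↦ 2·1·0·4 = 0
Sum: F(1, 0, 4) = (-2) + (0) + (-4) + (0) + (0) = -6.
Reducing mod 11: -6 ≡ 5 (mod 11).
Since F(a, b, c) ≡ 5 ≠ 0 (mod 11), P does NOT lie on the curve.


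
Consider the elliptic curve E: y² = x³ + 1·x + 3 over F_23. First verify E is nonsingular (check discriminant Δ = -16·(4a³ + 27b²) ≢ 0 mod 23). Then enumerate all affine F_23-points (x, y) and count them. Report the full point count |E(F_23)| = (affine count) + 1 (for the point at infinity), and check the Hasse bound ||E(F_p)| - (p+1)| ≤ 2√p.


Affine points = {(0, 7), (0, 16), (2, 6), (2, 17), (4, 5), (4, 18), (5, 8), (5, 15), (6, 8), (6, 15), (7, 10), (7, 13), (10, 1), (10, 22), (12, 8), (12, 15), (14, 1), (14, 22), (15, 9), (15, 14), (19, 2), (19, 21), (21, 4), (21, 19), (22, 1), (22, 22)}; affine count = 26; |E(F_23)| = 27.

Discriminant check: Δ ∝ 4a³ + 27b² = 4·1³ + 27·3² = 4·1 + 27·9 ≡ 17 (mod 23). Nonzero ⇒ E is nonsingular.
For each x ∈ F_23, compute rhs = x³ + 1·x + 3 mod 23, then count y ∈ F_23 with y² ≡ rhs.
  x = 0: rhs = 3, matching y values: 7, 16 (2 points).
  x = 1: rhs = 5, matching y values: none (0 points).
  x = 2: rhs = 13, matching y values: 6, 17 (2 points).
  x = 3: rhs = 10, matching y values: none (0 points).
  x = 4: rhs = 2, matching y values: 5, 18 (2 points).
  x = 5: rhs = 18, matching y values: 8, 15 (2 points).
  x = 6: rhs = 18, matching y values: 8, 15 (2 points).
  x = 7: rhs = 8, matching y values: 10, 13 (2 points).
  x = 8: rhs = 17, matching y values: none (0 points).
  x = 9: rhs = 5, matching y values: none (0 points).
  x = 10: rhs = 1, matching y values: 1, 22 (2 points).
  x = 11: rhs = 11, matching y values: none (0 points).
  x = 12: rhs = 18, matching y values: 8, 15 (2 points).
  x = 13: rhs = 5, matching y values: none (0 points).
  x = 14: rhs = 1, matching y values: 1, 22 (2 points).
  x = 15: rhs = 12, matching y values: 9, 14 (2 points).
  x = 16: rhs = 21, matching y values: none (0 points).
  x = 17: rhs = 11, matching y values: none (0 points).
  x = 18: rhs = 11, matching y values: none (0 points).
  x = 19: rhs = 4, matching y values: 2, 21 (2 points).
  x = 20: rhs = 19, matching y values: none (0 points).
  x = 21: rhs = 16, matching y values: 4, 19 (2 points).
  x = 22: rhs = 1, matching y values: 1, 22 (2 points).
Total affine count: 26.
Full point count |E(F_23)| = 26 + 1 = 27.
Hasse bound: |27 − (23+1)| = |3| = 3 ≤ 2√23 ≈ 9.5917 ✓.


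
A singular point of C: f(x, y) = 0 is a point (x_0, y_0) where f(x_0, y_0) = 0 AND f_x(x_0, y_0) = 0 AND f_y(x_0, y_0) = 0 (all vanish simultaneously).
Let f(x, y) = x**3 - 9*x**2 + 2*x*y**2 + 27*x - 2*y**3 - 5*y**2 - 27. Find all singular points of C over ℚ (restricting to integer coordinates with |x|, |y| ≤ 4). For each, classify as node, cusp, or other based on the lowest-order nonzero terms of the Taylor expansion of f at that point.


Singular points: {(3, 0)}; classification: cusp.

Compute partial derivatives:
  f_x = 3*x**2 - 18*x + 2*y**2 + 27.
  f_y = 4*x*y - 6*y**2 - 10*y.
Scan x_0 ∈ {−4, ..., 4}. For each x_0, f_y(x_0, y) is a polynomial in y; find its integer roots y ∈ {−4, ..., 4}, then test f_x and f at those candidates.
  x = -4: f_y(-4, y) = -6*y**2 - 26*y; vanishes at y ∈ {0}. (-4, 0): f_x = 147 ≠ 0.
  x = -3: f_y(-3, y) = -6*y**2 - 22*y; vanishes at y ∈ {0}. (-3, 0): f_x = 108 ≠ 0.
  x = -2: f_y(-2, y) = -6*y**2 - 18*y; vanishes at y ∈ {-3, 0}. (-2, -3): f_x = 93 ≠ 0; (-2, 0): f_x = 75 ≠ 0.
  x = -1: f_y(-1, y) = -6*y**2 - 14*y; vanishes at y ∈ {0}. (-1, 0): f_x = 48 ≠ 0.
  x = 0: f_y(0, y) = -6*y**2 - 10*y; vanishes at y ∈ {0}. (0, 0): f_x = 27 ≠ 0.
  x = 1: f_y(1, y) = -6*y**2 - 6*y; vanishes at y ∈ {-1, 0}. (1, -1): f_x = 14 ≠ 0; (1, 0): f_x = 12 ≠ 0.
  x = 2: f_y(2, y) = -6*y**2 - 2*y; vanishes at y ∈ {0}. (2, 0): f_x = 3 ≠ 0.
  x = 3: f_y(3, y) = -6*y**2 + 2*y; vanishes at y ∈ {0}. (3, 0): f_x = 0, f = 0 — SINGULAR.
  x = 4: f_y(4, y) = -6*y**2 + 6*y; vanishes at y ∈ {0, 1}. (4, 0): f_x = 3 ≠ 0; (4, 1): f_x = 5 ≠ 0.
Only singular point on the grid: (3, 0).
Classify: substitute x = 3 + u, y = 0 + v and expand: f = u**3 + 2*u*v**2 - 2*v**3 + v**2.
No constant or linear terms (consistent with a singular point). Quadratic part: v**2. Cubic part: u**3 + 2*u*v**2 - 2*v**3.
The quadratic part v**2 is a perfect square, so there is a single (double) tangent line v = 0, i.e. y = 0. Restricting the cubic part to that line (v = 0) leaves u**3 ≠ 0, so f is not divisible by v and the branch is v² ≈ -u**3 to lowest order — this is a cusp.
Classification: cusp.


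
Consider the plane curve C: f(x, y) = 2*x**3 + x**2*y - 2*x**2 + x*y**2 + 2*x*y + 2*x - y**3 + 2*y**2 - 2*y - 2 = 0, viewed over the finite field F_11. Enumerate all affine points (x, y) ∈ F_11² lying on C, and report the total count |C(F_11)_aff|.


Affine F_11-points: {(1, 0), (2, 8), (2, 9), (3, 7), (3, 10), (7, 4), (9, 1), (9, 5), (10, 1)}; count = 9.

For each of the 121 pairs (x, y) ∈ F_11², evaluate f(x, y) mod 11. Record the zeros.
  x = 0: [0↦9, 1↦8, 2↦5, 3↦5, 4↦2, 5↦1, 6↦7, 7↦3, 8↦5, 9↦7, 10↦3]  zeros at y ∈ ∅
  x = 1: [0↦0, 1↦3, 2↦6, 3↦3, 4↦10, 5↦10, 6↦8, 7↦9, 8↦7, 9↦7, 10↦3]  zeros at y ∈ {0}
  x = 2: [0↦10, 1↦8, 2↦8, 3↦4, 4↦1, 5↦4, 6↦7, 7↦4, 8↦0, 9↦0, 10↦9]  zeros at y ∈ {8, 9}
  x = 3: [0↦7, 1↦2, 2↦1, 3↦9, 4↦9, 5↦6, 6↦5, 7↦0, 8↦7, 9↦9, 10↦0]  zeros at y ∈ {7, 10}
  x = 4: [0↦3, 1↦8, 2↦8, 3↦8, 4↦2, 5↦6, 6↦3, 7↦9, 8↦7, 9↦2, 10↦10]  zeros at y ∈ ∅
  x = 5: [0↦10, 1↦5, 2↦8, 3↦2, 4↦3, 5↦5, 6↦2, 7↦10, 8↦1, 9↦2, 10↦7]  zeros at y ∈ ∅
  x = 6: [0↦7, 1↦5, 2↦2, 3↦3, 4↦2, 5↦4, 6↦3, 7↦4, 8↦1, 9↦10, 10↦3]  zeros at y ∈ ∅
  x = 7: [0↦6, 1↦9, 2↦2, 3↦1, 4↦0, 5↦4, 6↦7, 7↦3, 8↦8, 9↦5, 10↦10]  zeros at y ∈ {4}
  x = 8: [0↦8, 1↦7, 2↦9, 3↦8, 4↦9, 5↦6, 6↦4, 7↦8, 8↦1, 9↦10, 10↦7]  zeros at y ∈ ∅
  x = 9: [0↦3, 1↦0, 2↦2, 3↦3, 4↦8, 5↦0, 6↦6, 7↦9, 8↦3, 9↦4, 10↦6]  zeros at y ∈ {1, 5}
  x = 10: [0↦3, 1↦0, 2↦4, 3↦9, 4↦9, 5↦9, 6↦3, 7↦7, 8↦4, 9↦10, 10↦8]  zeros at y ∈ {1}
Collecting zeros: affine points = {(1, 0), (2, 8), (2, 9), (3, 7), (3, 10), (7, 4), (9, 1), (9, 5), (10, 1)}.
Total count |C(F_11)_aff| = 9.


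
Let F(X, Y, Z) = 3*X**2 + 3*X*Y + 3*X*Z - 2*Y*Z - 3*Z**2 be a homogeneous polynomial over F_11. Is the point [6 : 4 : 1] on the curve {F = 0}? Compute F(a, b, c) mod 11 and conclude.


F(6,4,1) ≡ 0 (mod 11); P is on the curve.

Evaluate F(6, 4, 1) term-by-term (mod 11).
  3*X**2 ↦ 3·36·1·1 = 108
  3*X*Y ↦ 3·6·4·1 = 72
  3*X*Z ↦ 3·6·1·1 = 18
  -2*Y*Z ↦ -2·1·4·1 = -8
  -3*Z**2 ↦ -3·1·1·1 = -3
Sum: F(6, 4, 1) = (108) + (72) + (18) + (-8) + (-3) = 187.
Reducing mod 11: 187 ≡ 0 (mod 11).
Since F(a, b, c) ≡ 0 (mod 11), P lies on the curve.


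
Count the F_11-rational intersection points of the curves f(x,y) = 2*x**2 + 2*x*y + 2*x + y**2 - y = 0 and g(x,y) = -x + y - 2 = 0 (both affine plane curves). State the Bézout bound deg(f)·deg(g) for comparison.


Common zeros: ∅; count = 0; Bézout bound = 2.

deg(f) = 2, deg(g) = 1, so Bézout bound = 2.
Scan x ∈ F_11. For each x, list the y ∈ F_11 with f(x, y) ≡ 0 and those with g(x, y) ≡ 0 (mod 11); the common zeros in that column are the intersection.
  x = 0: f ≡ 0 at y ∈ {0, 1}; g ≡ 0 at y ∈ {2}; common: ∅.
  x = 1: f ≡ 0 at y ∈ ∅; g ≡ 0 at y ∈ {3}; common: ∅.
  x = 2: f ≡ 0 at y ∈ {2, 6}; g ≡ 0 at y ∈ {4}; common: ∅.
  x = 3: f ≡ 0 at y ∈ ∅; g ≡ 0 at y ∈ {5}; common: ∅.
  x = 4: f ≡ 0 at y ∈ ∅; g ≡ 0 at y ∈ {6}; common: ∅.
  x = 5: f ≡ 0 at y ∈ ∅; g ≡ 0 at y ∈ {7}; common: ∅.
  x = 6: f ≡ 0 at y ∈ {2, 9}; g ≡ 0 at y ∈ {8}; common: ∅.
  x = 7: f ≡ 0 at y ∈ ∅; g ≡ 0 at y ∈ {9}; common: ∅.
  x = 8: f ≡ 0 at y ∈ {3, 4}; g ≡ 0 at y ∈ {10}; common: ∅.
  x = 9: f ≡ 0 at y ∈ {1, 4}; g ≡ 0 at y ∈ {0}; common: ∅.
  x = 10: f ≡ 0 at y ∈ {0, 3}; g ≡ 0 at y ∈ {1}; common: ∅.
Collecting: common zeros = ∅, so the count is 0.
Comparison with the Bézout bound: 0 ≤ 2 = deg(f)·deg(g), as expected for curves with no common component (the affine F_11-count falls short of the bound because intersections may lie at infinity, over extension fields, or carry multiplicity).


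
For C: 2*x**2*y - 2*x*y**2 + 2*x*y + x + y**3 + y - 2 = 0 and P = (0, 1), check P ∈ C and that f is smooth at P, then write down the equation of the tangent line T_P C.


Tangent line at P: x + 4*y - 4 = 0.

Step 1: f(0, 1) = 0, so P lies on C.
Step 2: partial derivatives
  f_x(x, y) = 4*x*y - 2*y**2 + 2*y + 1, f_y(x, y) = 2*x**2 - 4*x*y + 2*x + 3*y**2 + 1.
  f_x(P) = 1, f_y(P) = 4 (gradient nonzero, so P is smooth).
Step 3: tangent line at P: 1·(x − 0) + 4·(y − 1) = 0.
Expanding: x + 4*y - 4 = 0.


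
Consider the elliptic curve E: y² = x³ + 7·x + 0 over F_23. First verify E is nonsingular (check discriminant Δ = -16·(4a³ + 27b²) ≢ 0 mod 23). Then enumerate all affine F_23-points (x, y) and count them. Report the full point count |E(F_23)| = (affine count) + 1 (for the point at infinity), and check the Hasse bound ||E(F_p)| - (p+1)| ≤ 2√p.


Affine points = {(0, 0), (1, 10), (1, 13), (3, 5), (3, 18), (4, 0), (7, 1), (7, 22), (8, 4), (8, 19), (10, 9), (10, 14), (12, 8), (12, 15), (14, 6), (14, 17), (17, 8), (17, 15), (18, 1), (18, 22), (19, 0), (21, 1), (21, 22)}; affine count = 23; |E(F_23)| = 24.

Discriminant check: Δ ∝ 4a³ + 27b² = 4·7³ + 27·0² = 4·343 + 27·0 ≡ 15 (mod 23). Nonzero ⇒ E is nonsingular.
For each x ∈ F_23, compute rhs = x³ + 7·x + 0 mod 23, then count y ∈ F_23 with y² ≡ rhs.
  x = 0: rhs = 0, matching y values: 0 (1 points).
  x = 1: rhs = 8, matching y values: 10, 13 (2 points).
  x = 2: rhs = 22, matching y values: none (0 points).
  x = 3: rhs = 2, matching y values: 5, 18 (2 points).
  x = 4: rhs = 0, matching y values: 0 (1 points).
  x = 5: rhs = 22, matching y values: none (0 points).
  x = 6: rhs = 5, matching y values: none (0 points).
  x = 7: rhs = 1, matching y values: 1, 22 (2 points).
  x = 8: rhs = 16, matching y values: 4, 19 (2 points).
  x = 9: rhs = 10, matching y values: none (0 points).
  x = 10: rhs = 12, matching y values: 9, 14 (2 points).
  x = 11: rhs = 5, matching y values: none (0 points).
  x = 12: rhs = 18, matching y values: 8, 15 (2 points).
  x = 13: rhs = 11, matching y values: none (0 points).
  x = 14: rhs = 13, matching y values: 6, 17 (2 points).
  x = 15: rhs = 7, matching y values: none (0 points).
  x = 16: rhs = 22, matching y values: none (0 points).
  x = 17: rhs = 18, matching y values: 8, 15 (2 points).
  x = 18: rhs = 1, matching y values: 1, 22 (2 points).
  x = 19: rhs = 0, matching y values: 0 (1 points).
  x = 20: rhs = 21, matching y values: none (0 points).
  x = 21: rhs = 1, matching y values: 1, 22 (2 points).
  x = 22: rhs = 15, matching y values: none (0 points).
Total affine count: 23.
Full point count |E(F_23)| = 23 + 1 = 24.
Hasse bound: |24 − (23+1)| = |0| = 0 ≤ 2√23 ≈ 9.5917 ✓.


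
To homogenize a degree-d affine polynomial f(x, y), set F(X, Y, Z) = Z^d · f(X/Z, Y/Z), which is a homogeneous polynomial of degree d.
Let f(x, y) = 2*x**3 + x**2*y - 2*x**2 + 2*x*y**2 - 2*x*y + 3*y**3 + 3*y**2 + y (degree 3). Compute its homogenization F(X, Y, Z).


F(X, Y, Z) = 2*X**3 + X**2*Y - 2*X**2*Z + 2*X*Y**2 - 2*X*Y*Z + 3*Y**3 + 3*Y**2*Z + Y*Z**2

deg(f) = 3.
Substitute x = X/Z, y = Y/Z into f, then multiply by Z^3.
  monomial 2·x^3·y^0 ↦ 2·X^3·Y^0·Z^0.
  monomial 1·x^2·y^1 ↦ 1·X^2·Y^1·Z^0.
  monomial -2·x^2·y^0 ↦ -2·X^2·Y^0·Z^1.
  monomial 2·x^1·y^2 ↦ 2·X^1·Y^2·Z^0.
  monomial -2·x^1·y^1 ↦ -2·X^1·Y^1·Z^1.
  monomial 3·x^0·y^3 ↦ 3·X^0·Y^3·Z^0.
  monomial 3·x^0·y^2 ↦ 3·X^0·Y^2·Z^1.
  monomial 1·x^0·y^1 ↦ 1·X^0·Y^1·Z^2.
Collecting: F(X, Y, Z) = 2*X**3 + X**2*Y - 2*X**2*Z + 2*X*Y**2 - 2*X*Y*Z + 3*Y**3 + 3*Y**2*Z + Y*Z**2.


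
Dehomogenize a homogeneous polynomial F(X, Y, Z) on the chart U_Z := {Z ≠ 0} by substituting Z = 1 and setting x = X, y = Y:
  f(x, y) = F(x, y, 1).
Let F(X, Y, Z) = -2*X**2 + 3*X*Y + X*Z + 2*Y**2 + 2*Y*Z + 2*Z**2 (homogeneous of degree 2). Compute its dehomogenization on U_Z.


f(x, y) = -2*x**2 + 3*x*y + x + 2*y**2 + 2*y + 2

On U_Z we set Z = 1. Each monomial c·X^i·Y^j·Z^k in F becomes c·x^i·y^j·1^k = c·x^i·y^j.
Substituting Z = 1: F(X, Y, 1) = -2*x**2 + 3*x*y + x + 2*y**2 + 2*y + 2.
Note: deg(f) ≤ deg(F) = 2; strict inequality happens when F is divisible by Z (lost terms).


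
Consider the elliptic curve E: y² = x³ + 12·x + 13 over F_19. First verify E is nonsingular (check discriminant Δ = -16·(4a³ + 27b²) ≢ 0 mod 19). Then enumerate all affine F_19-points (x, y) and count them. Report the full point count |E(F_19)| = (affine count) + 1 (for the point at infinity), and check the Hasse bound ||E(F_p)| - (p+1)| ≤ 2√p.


Affine points = {(1, 8), (1, 11), (2, 8), (2, 11), (3, 0), (4, 7), (4, 12), (6, 4), (6, 15), (12, 2), (12, 17), (16, 8), (16, 11), (17, 0), (18, 0)}; affine count = 15; |E(F_19)| = 16.

Discriminant check: Δ ∝ 4a³ + 27b² = 4·12³ + 27·13² = 4·1728 + 27·169 ≡ 18 (mod 19). Nonzero ⇒ E is nonsingular.
For each x ∈ F_19, compute rhs = x³ + 12·x + 13 mod 19, then count y ∈ F_19 with y² ≡ rhs.
  x = 0: rhs = 13, matching y values: none (0 points).
  x = 1: rhs = 7, matching y values: 8, 11 (2 points).
  x = 2: rhs = 7, matching y values: 8, 11 (2 points).
  x = 3: rhs = 0, matching y values: 0 (1 points).
  x = 4: rhs = 11, matching y values: 7, 12 (2 points).
  x = 5: rhs = 8, matching y values: none (0 points).
  x = 6: rhs = 16, matching y values: 4, 15 (2 points).
  x = 7: rhs = 3, matching y values: none (0 points).
  x = 8: rhs = 13, matching y values: none (0 points).
  x = 9: rhs = 14, matching y values: none (0 points).
  x = 10: rhs = 12, matching y values: none (0 points).
  x = 11: rhs = 13, matching y values: none (0 points).
  x = 12: rhs = 4, matching y values: 2, 17 (2 points).
  x = 13: rhs = 10, matching y values: none (0 points).
  x = 14: rhs = 18, matching y values: none (0 points).
  x = 15: rhs = 15, matching y values: none (0 points).
  x = 16: rhs = 7, matching y values: 8, 11 (2 points).
  x = 17: rhs = 0, matching y values: 0 (1 points).
  x = 18: rhs = 0, matching y values: 0 (1 points).
Total affine count: 15.
Full point count |E(F_19)| = 15 + 1 = 16.
Hasse bound: |16 − (19+1)| = |-4| = 4 ≤ 2√19 ≈ 8.7178 ✓.


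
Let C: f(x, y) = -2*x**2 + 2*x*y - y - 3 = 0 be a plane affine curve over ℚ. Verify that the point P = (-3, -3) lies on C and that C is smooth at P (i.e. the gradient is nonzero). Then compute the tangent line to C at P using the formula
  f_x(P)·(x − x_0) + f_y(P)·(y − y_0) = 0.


Tangent line at P: 6*x - 7*y - 3 = 0.

Step 1: f(-3, -3) = 0, so P lies on C.
Step 2: partial derivatives
  f_x(x, y) = -4*x + 2*y, f_y(x, y) = 2*x - 1.
  f_x(P) = 6, f_y(P) = -7 (gradient nonzero, so P is smooth).
Step 3: tangent line at P: 6·(x − -3) + -7·(y − -3) = 0.
Expanding: 6*x - 7*y - 3 = 0.


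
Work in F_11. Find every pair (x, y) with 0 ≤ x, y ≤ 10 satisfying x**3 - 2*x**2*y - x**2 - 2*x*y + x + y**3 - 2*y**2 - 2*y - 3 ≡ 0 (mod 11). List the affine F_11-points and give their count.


Affine F_11-points: {(0, 3), (1, 3), (2, 8), (4, 7), (4, 10), (5, 2), (6, 2), (6, 3), (6, 8), (7, 6), (8, 4), (9, 8)}; count = 12.

For each of the 121 pairs (x, y) ∈ F_11², evaluate f(x, y) mod 11. Record the zeros.
  x = 0: [0↦8, 1↦5, 2↦4, 3↦0, 4↦10, 5↦7, 6↦8, 7↦8, 8↦2, 9↦7, 10↦7]  zeros at y ∈ {3}
  x = 1: [0↦9, 1↦2, 2↦8, 3↦0, 4↦6, 5↦10, 6↦7, 7↦3, 8↦4, 9↦5, 10↦1]  zeros at y ∈ {3}
  x = 2: [0↦3, 1↦10, 2↦8, 3↦3, 4↦1, 5↦8, 6↦8, 7↦7, 8↦0, 9↦4, 10↦3]  zeros at y ∈ {8}
  x = 3: [0↦7, 1↦2, 2↦10, 3↦4, 4↦1, 5↦7, 6↦6, 7↦4, 8↦7, 9↦10, 10↦8]  zeros at y ∈ ∅
  x = 4: [0↦5, 1↦6, 2↦9, 3↦9, 4↦1, 5↦2, 6↦7, 7↦0, 8↦9, 9↦7, 10↦0]  zeros at y ∈ {7, 10}
  x = 5: [0↦3, 1↦6, 2↦0, 3↦2, 4↦7, 5↦10, 6↦6, 7↦1, 8↦1, 9↦1, 10↦7]  zeros at y ∈ {2}
  x = 6: [0↦7, 1↦8, 2↦0, 3↦0, 4↦3, 5↦4, 6↦9, 7↦2, 8↦0, 9↦9, 10↦2]  zeros at y ∈ {2, 3, 8}
  x = 7: [0↦1, 1↦7, 2↦4, 3↦9, 4↦6, 5↦1, 6↦0, 7↦9, 8↦1, 9↦4, 10↦2]  zeros at y ∈ {6}
  x = 8: [0↦2, 1↦9, 2↦7, 3↦2, 4↦0, 5↦7, 6↦7, 7↦6, 8↦10, 9↦3, 10↦2]  zeros at y ∈ {4}
  x = 9: [0↦5, 1↦9, 2↦4, 3↦7, 4↦2, 5↦6, 6↦3, 7↦10, 8↦0, 9↦1, 10↦8]  zeros at y ∈ {8}
  x = 10: [0↦5, 1↦2, 2↦1, 3↦8, 4↦7, 5↦4, 6↦5, 7↦5, 8↦10, 9↦4, 10↦4]  zeros at y ∈ ∅
Collecting zeros: affine points = {(0, 3), (1, 3), (2, 8), (4, 7), (4, 10), (5, 2), (6, 2), (6, 3), (6, 8), (7, 6), (8, 4), (9, 8)}.
Total count |C(F_11)_aff| = 12.
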